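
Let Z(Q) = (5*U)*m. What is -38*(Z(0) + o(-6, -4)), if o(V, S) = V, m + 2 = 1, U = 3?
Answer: 798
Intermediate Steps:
m = -1 (m = -2 + 1 = -1)
Z(Q) = -15 (Z(Q) = (5*3)*(-1) = 15*(-1) = -15)
-38*(Z(0) + o(-6, -4)) = -38*(-15 - 6) = -38*(-21) = 798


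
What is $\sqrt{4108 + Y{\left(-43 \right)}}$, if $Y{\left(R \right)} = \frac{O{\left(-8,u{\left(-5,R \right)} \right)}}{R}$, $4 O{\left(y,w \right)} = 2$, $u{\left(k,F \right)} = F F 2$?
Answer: $\frac{\sqrt{30382682}}{86} \approx 64.094$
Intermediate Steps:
$u{\left(k,F \right)} = 2 F^{2}$ ($u{\left(k,F \right)} = F^{2} \cdot 2 = 2 F^{2}$)
$O{\left(y,w \right)} = \frac{1}{2}$ ($O{\left(y,w \right)} = \frac{1}{4} \cdot 2 = \frac{1}{2}$)
$Y{\left(R \right)} = \frac{1}{2 R}$
$\sqrt{4108 + Y{\left(-43 \right)}} = \sqrt{4108 + \frac{1}{2 \left(-43\right)}} = \sqrt{4108 + \frac{1}{2} \left(- \frac{1}{43}\right)} = \sqrt{4108 - \frac{1}{86}} = \sqrt{\frac{353287}{86}} = \frac{\sqrt{30382682}}{86}$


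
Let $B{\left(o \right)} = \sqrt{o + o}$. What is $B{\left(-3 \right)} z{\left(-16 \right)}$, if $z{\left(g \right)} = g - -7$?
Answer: $- 9 i \sqrt{6} \approx - 22.045 i$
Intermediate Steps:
$z{\left(g \right)} = 7 + g$ ($z{\left(g \right)} = g + 7 = 7 + g$)
$B{\left(o \right)} = \sqrt{2} \sqrt{o}$ ($B{\left(o \right)} = \sqrt{2 o} = \sqrt{2} \sqrt{o}$)
$B{\left(-3 \right)} z{\left(-16 \right)} = \sqrt{2} \sqrt{-3} \left(7 - 16\right) = \sqrt{2} i \sqrt{3} \left(-9\right) = i \sqrt{6} \left(-9\right) = - 9 i \sqrt{6}$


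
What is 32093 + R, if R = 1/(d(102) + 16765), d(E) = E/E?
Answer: 538071239/16766 ≈ 32093.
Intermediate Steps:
d(E) = 1
R = 1/16766 (R = 1/(1 + 16765) = 1/16766 ≈ 5.9645e-5)
32093 + R = 32093 + 1/16766 = 538071239/16766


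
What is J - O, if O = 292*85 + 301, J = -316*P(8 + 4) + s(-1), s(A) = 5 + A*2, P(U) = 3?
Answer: -26066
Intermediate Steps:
s(A) = 5 + 2*A
J = -945 (J = -316*3 + (5 + 2*(-1)) = -948 + (5 - 2) = -948 + 3 = -945)
O = 25121 (O = 24820 + 301 = 25121)
J - O = -945 - 1*25121 = -945 - 25121 = -26066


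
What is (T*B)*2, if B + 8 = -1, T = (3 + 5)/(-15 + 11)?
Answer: 36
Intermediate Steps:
T = -2 (T = 8/(-4) = 8*(-¼) = -2)
B = -9 (B = -8 - 1 = -9)
(T*B)*2 = -2*(-9)*2 = 18*2 = 36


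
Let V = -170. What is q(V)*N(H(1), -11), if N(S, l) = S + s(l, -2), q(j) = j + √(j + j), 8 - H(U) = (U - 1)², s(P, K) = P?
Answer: 510 - 6*I*√85 ≈ 510.0 - 55.317*I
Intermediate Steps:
H(U) = 8 - (-1 + U)² (H(U) = 8 - (U - 1)² = 8 - (-1 + U)²)
q(j) = j + √2*√j (q(j) = j + √(2*j) = j + √2*√j)
N(S, l) = S + l
q(V)*N(H(1), -11) = (-170 + √2*√(-170))*((8 - (-1 + 1)²) - 11) = (-170 + √2*(I*√170))*((8 - 1*0²) - 11) = (-170 + 2*I*√85)*((8 - 1*0) - 11) = (-170 + 2*I*√85)*((8 + 0) - 11) = (-170 + 2*I*√85)*(8 - 11) = (-170 + 2*I*√85)*(-3) = 510 - 6*I*√85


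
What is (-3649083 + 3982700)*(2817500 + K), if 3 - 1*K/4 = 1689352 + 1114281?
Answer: -2801388621340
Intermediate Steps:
K = -11214520 (K = 12 - 4*(1689352 + 1114281) = 12 - 4*2803633 = 12 - 11214532 = -11214520)
(-3649083 + 3982700)*(2817500 + K) = (-3649083 + 3982700)*(2817500 - 11214520) = 333617*(-8397020) = -2801388621340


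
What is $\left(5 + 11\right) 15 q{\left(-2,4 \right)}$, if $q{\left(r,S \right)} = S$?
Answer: $960$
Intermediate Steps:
$\left(5 + 11\right) 15 q{\left(-2,4 \right)} = \left(5 + 11\right) 15 \cdot 4 = 16 \cdot 15 \cdot 4 = 240 \cdot 4 = 960$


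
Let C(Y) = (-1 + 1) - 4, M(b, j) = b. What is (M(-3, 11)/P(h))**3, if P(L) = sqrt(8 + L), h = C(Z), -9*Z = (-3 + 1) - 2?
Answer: -27/8 ≈ -3.3750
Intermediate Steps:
Z = 4/9 (Z = -((-3 + 1) - 2)/9 = -(-2 - 2)/9 = -1/9*(-4) = 4/9 ≈ 0.44444)
C(Y) = -4 (C(Y) = 0 - 4 = -4)
h = -4
(M(-3, 11)/P(h))**3 = (-3/sqrt(8 - 4))**3 = (-3/(sqrt(4)))**3 = (-3/2)**3 = -27/8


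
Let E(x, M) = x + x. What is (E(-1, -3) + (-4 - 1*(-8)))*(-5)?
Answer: -10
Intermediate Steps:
E(x, M) = 2*x
(E(-1, -3) + (-4 - 1*(-8)))*(-5) = (2*(-1) + (-4 - 1*(-8)))*(-5) = (-2 + (-4 + 8))*(-5) = (-2 + 4)*(-5) = 2*(-5) = -10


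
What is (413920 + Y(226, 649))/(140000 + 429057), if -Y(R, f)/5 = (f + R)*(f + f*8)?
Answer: -25140455/569057 ≈ -44.179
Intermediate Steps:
Y(R, f) = -45*f*(R + f) (Y(R, f) = -5*(f + R)*(f + f*8) = -5*(R + f)*(f + 8*f) = -5*(R + f)*9*f = -45*f*(R + f))
(413920 + Y(226, 649))/(140000 + 429057) = (413920 - 45*649*(226 + 649))/(140000 + 429057) = (413920 - 45*649*875)/569057 = (413920 - 25554375)*(1/569057) = -25140455*1/569057 = -25140455/569057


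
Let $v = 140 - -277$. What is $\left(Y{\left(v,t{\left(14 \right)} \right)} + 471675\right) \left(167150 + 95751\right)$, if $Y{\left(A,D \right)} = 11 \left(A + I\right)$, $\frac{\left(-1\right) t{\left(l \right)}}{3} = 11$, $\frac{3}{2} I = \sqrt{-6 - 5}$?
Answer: $125209756062 + \frac{5783822 i \sqrt{11}}{3} \approx 1.2521 \cdot 10^{11} + 6.3943 \cdot 10^{6} i$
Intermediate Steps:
$v = 417$ ($v = 140 + 277 = 417$)
$I = \frac{2 i \sqrt{11}}{3}$ ($I = \frac{2 \sqrt{-6 - 5}}{3} = \frac{2 \sqrt{-11}}{3} = \frac{2 i \sqrt{11}}{3} \approx 2.2111 i$)
$t{\left(l \right)} = -33$ ($t{\left(l \right)} = \left(-3\right) 11 = -33$)
$Y{\left(A,D \right)} = 11 A + \frac{22 i \sqrt{11}}{3}$ ($Y{\left(A,D \right)} = 11 \left(A + \frac{2 i \sqrt{11}}{3}\right) = 11 A + \frac{22 i \sqrt{11}}{3}$)
$\left(Y{\left(v,t{\left(14 \right)} \right)} + 471675\right) \left(167150 + 95751\right) = \left(\left(11 \cdot 417 + \frac{22 i \sqrt{11}}{3}\right) + 471675\right) \left(167150 + 95751\right) = \left(\left(4587 + \frac{22 i \sqrt{11}}{3}\right) + 471675\right) 262901 = \left(476262 + \frac{22 i \sqrt{11}}{3}\right) 262901 = 125209756062 + \frac{5783822 i \sqrt{11}}{3}$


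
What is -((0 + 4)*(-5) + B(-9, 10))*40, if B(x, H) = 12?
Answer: 320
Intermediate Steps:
-((0 + 4)*(-5) + B(-9, 10))*40 = -((0 + 4)*(-5) + 12)*40 = -(4*(-5) + 12)*40 = -(-20 + 12)*40 = -(-8)*40 = -1*(-320) = 320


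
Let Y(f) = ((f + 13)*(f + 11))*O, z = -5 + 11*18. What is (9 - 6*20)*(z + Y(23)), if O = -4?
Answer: 522033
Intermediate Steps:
z = 193 (z = -5 + 198 = 193)
Y(f) = -4*(11 + f)*(13 + f) (Y(f) = ((f + 13)*(f + 11))*(-4) = ((13 + f)*(11 + f))*(-4) = ((11 + f)*(13 + f))*(-4) = -4*(11 + f)*(13 + f))
(9 - 6*20)*(z + Y(23)) = (9 - 6*20)*(193 + (-572 - 96*23 - 4*23²)) = (9 - 120)*(193 + (-572 - 2208 - 4*529)) = -111*(193 + (-572 - 2208 - 2116)) = -111*(193 - 4896) = -111*(-4703) = 522033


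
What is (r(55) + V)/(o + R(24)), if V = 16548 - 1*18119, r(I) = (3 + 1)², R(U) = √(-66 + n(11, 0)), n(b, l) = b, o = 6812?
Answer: -10592660/46403399 + 1555*I*√55/46403399 ≈ -0.22827 + 0.00024852*I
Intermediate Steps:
R(U) = I*√55 (R(U) = √(-66 + 11) = √(-55) = I*√55)
r(I) = 16 (r(I) = 4² = 16)
V = -1571 (V = 16548 - 18119 = -1571)
(r(55) + V)/(o + R(24)) = (16 - 1571)/(6812 + I*√55) = -1555/(6812 + I*√55)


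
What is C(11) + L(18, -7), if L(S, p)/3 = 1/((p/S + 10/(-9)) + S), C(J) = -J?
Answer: -119/11 ≈ -10.818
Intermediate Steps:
L(S, p) = 3/(-10/9 + S + p/S) (L(S, p) = 3/((p/S + 10/(-9)) + S) = 3/((p/S + 10*(-⅑)) + S) = 3/((p/S - 10/9) + S) = 3/((-10/9 + p/S) + S) = 3/(-10/9 + S + p/S))
C(11) + L(18, -7) = -1*11 + 27*18/(-10*18 + 9*(-7) + 9*18²) = -11 + 27*18/(-180 - 63 + 9*324) = -11 + 27*18/(-180 - 63 + 2916) = -11 + 27*18/2673 = -11 + 27*18*(1/2673) = -11 + 2/11 = -119/11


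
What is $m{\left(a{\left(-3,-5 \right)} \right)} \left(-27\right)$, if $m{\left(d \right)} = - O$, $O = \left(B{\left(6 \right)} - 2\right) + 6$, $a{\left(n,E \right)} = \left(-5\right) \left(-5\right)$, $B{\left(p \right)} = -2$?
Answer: $54$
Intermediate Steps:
$a{\left(n,E \right)} = 25$
$O = 2$ ($O = \left(-2 - 2\right) + 6 = -4 + 6 = 2$)
$m{\left(d \right)} = -2$ ($m{\left(d \right)} = \left(-1\right) 2 = -2$)
$m{\left(a{\left(-3,-5 \right)} \right)} \left(-27\right) = \left(-2\right) \left(-27\right) = 54$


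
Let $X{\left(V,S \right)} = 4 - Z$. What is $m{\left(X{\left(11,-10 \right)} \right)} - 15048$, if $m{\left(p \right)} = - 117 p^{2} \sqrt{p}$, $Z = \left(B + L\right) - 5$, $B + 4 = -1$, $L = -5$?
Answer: $-15048 - 42237 \sqrt{19} \approx -1.9915 \cdot 10^{5}$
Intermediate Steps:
$B = -5$ ($B = -4 - 1 = -5$)
$Z = -15$ ($Z = \left(-5 - 5\right) - 5 = -10 - 5 = -15$)
$X{\left(V,S \right)} = 19$ ($X{\left(V,S \right)} = 4 - -15 = 4 + 15 = 19$)
$m{\left(p \right)} = - 117 p^{\frac{5}{2}}$
$m{\left(X{\left(11,-10 \right)} \right)} - 15048 = - 117 \cdot 19^{\frac{5}{2}} - 15048 = - 117 \cdot 361 \sqrt{19} - 15048 = - 42237 \sqrt{19} - 15048 = -15048 - 42237 \sqrt{19}$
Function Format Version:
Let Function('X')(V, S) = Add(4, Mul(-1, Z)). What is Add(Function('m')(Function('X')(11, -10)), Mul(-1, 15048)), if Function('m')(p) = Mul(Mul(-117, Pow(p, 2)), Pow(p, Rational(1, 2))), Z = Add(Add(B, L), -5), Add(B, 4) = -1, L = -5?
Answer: Add(-15048, Mul(-42237, Pow(19, Rational(1, 2)))) ≈ -1.9915e+5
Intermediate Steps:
B = -5 (B = Add(-4, -1) = -5)
Z = -15 (Z = Add(Add(-5, -5), -5) = Add(-10, -5) = -15)
Function('X')(V, S) = 19 (Function('X')(V, S) = Add(4, Mul(-1, -15)) = Add(4, 15) = 19)
Function('m')(p) = Mul(-117, Pow(p, Rational(5, 2)))
Add(Function('m')(Function('X')(11, -10)), Mul(-1, 15048)) = Add(Mul(-117, Pow(19, Rational(5, 2))), Mul(-1, 15048)) = Add(Mul(-117, Mul(361, Pow(19, Rational(1, 2)))), -15048) = Add(Mul(-42237, Pow(19, Rational(1, 2))), -15048) = Add(-15048, Mul(-42237, Pow(19, Rational(1, 2))))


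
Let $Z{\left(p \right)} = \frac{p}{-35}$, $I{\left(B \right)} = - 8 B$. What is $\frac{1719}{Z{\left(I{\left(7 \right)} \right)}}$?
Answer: $\frac{8595}{8} \approx 1074.4$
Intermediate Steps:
$Z{\left(p \right)} = - \frac{p}{35}$ ($Z{\left(p \right)} = p \left(- \frac{1}{35}\right) = - \frac{p}{35}$)
$\frac{1719}{Z{\left(I{\left(7 \right)} \right)}} = \frac{1719}{\left(- \frac{1}{35}\right) \left(\left(-8\right) 7\right)} = \frac{1719}{\left(- \frac{1}{35}\right) \left(-56\right)} = \frac{1719}{\frac{8}{5}} = 1719 \cdot \frac{5}{8} = \frac{8595}{8}$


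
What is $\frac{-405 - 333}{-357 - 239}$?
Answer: $\frac{369}{298} \approx 1.2383$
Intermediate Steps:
$\frac{-405 - 333}{-357 - 239} = - \frac{738}{-596} = \left(-738\right) \left(- \frac{1}{596}\right) = \frac{369}{298}$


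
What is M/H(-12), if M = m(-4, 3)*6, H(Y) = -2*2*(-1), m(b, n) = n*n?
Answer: 27/2 ≈ 13.500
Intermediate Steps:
m(b, n) = n²
H(Y) = 4 (H(Y) = -4*(-1) = 4)
M = 54 (M = 3²*6 = 9*6 = 54)
M/H(-12) = 54/4 = 54*(¼) = 27/2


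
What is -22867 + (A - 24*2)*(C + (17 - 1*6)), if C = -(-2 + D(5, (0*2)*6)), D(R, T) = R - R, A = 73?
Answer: -22542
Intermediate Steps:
D(R, T) = 0
C = 2 (C = -(-2 + 0) = -1*(-2) = 2)
-22867 + (A - 24*2)*(C + (17 - 1*6)) = -22867 + (73 - 24*2)*(2 + (17 - 1*6)) = -22867 + (73 - 48)*(2 + (17 - 6)) = -22867 + 25*(2 + 11) = -22867 + 25*13 = -22867 + 325 = -22542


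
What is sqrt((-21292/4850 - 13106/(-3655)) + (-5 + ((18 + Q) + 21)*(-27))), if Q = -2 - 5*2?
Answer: I*sqrt(92361278944262)/354535 ≈ 27.107*I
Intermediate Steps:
Q = -12 (Q = -2 - 10 = -12)
sqrt((-21292/4850 - 13106/(-3655)) + (-5 + ((18 + Q) + 21)*(-27))) = sqrt((-21292/4850 - 13106/(-3655)) + (-5 + ((18 - 12) + 21)*(-27))) = sqrt((-21292*1/4850 - 13106*(-1/3655)) + (-5 + (6 + 21)*(-27))) = sqrt((-10646/2425 + 13106/3655) + (-5 + 27*(-27))) = sqrt(-1425816/1772675 + (-5 - 729)) = sqrt(-1425816/1772675 - 734) = sqrt(-1302569266/1772675) = I*sqrt(92361278944262)/354535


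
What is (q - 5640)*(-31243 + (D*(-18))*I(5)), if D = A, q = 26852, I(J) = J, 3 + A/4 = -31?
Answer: -403091636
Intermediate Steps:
A = -136 (A = -12 + 4*(-31) = -12 - 124 = -136)
D = -136
(q - 5640)*(-31243 + (D*(-18))*I(5)) = (26852 - 5640)*(-31243 - 136*(-18)*5) = 21212*(-31243 + 2448*5) = 21212*(-31243 + 12240) = 21212*(-19003) = -403091636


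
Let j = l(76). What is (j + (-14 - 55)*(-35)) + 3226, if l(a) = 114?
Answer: 5755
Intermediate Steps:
j = 114
(j + (-14 - 55)*(-35)) + 3226 = (114 + (-14 - 55)*(-35)) + 3226 = (114 - 69*(-35)) + 3226 = (114 + 2415) + 3226 = 2529 + 3226 = 5755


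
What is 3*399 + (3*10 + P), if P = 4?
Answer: 1231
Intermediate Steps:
3*399 + (3*10 + P) = 3*399 + (3*10 + 4) = 1197 + (30 + 4) = 1197 + 34 = 1231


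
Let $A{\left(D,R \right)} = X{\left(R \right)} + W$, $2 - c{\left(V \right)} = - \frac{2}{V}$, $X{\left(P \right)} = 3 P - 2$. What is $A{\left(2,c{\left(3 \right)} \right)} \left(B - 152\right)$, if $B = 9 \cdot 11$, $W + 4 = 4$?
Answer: $-318$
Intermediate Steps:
$W = 0$ ($W = -4 + 4 = 0$)
$B = 99$
$X{\left(P \right)} = -2 + 3 P$
$c{\left(V \right)} = 2 + \frac{2}{V}$ ($c{\left(V \right)} = 2 - - \frac{2}{V} = 2 + \frac{2}{V}$)
$A{\left(D,R \right)} = -2 + 3 R$ ($A{\left(D,R \right)} = \left(-2 + 3 R\right) + 0 = -2 + 3 R$)
$A{\left(2,c{\left(3 \right)} \right)} \left(B - 152\right) = \left(-2 + 3 \left(2 + \frac{2}{3}\right)\right) \left(99 - 152\right) = \left(-2 + 3 \left(2 + 2 \cdot \frac{1}{3}\right)\right) \left(-53\right) = \left(-2 + 3 \left(2 + \frac{2}{3}\right)\right) \left(-53\right) = \left(-2 + 3 \cdot \frac{8}{3}\right) \left(-53\right) = \left(-2 + 8\right) \left(-53\right) = 6 \left(-53\right) = -318$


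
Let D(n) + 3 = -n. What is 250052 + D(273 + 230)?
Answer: 249546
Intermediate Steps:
D(n) = -3 - n
250052 + D(273 + 230) = 250052 + (-3 - (273 + 230)) = 250052 + (-3 - 1*503) = 250052 + (-3 - 503) = 250052 - 506 = 249546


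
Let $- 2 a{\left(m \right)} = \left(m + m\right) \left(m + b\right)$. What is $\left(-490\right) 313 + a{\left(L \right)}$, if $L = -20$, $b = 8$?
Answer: $-153610$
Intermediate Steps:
$a{\left(m \right)} = - m \left(8 + m\right)$ ($a{\left(m \right)} = - \frac{\left(m + m\right) \left(m + 8\right)}{2} = - \frac{2 m \left(8 + m\right)}{2} = - m \left(8 + m\right)$)
$\left(-490\right) 313 + a{\left(L \right)} = \left(-490\right) 313 - - 20 \left(8 - 20\right) = -153370 - \left(-20\right) \left(-12\right) = -153370 - 240 = -153610$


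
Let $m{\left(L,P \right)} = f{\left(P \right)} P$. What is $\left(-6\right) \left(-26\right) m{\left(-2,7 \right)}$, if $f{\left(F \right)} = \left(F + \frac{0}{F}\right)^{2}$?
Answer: $53508$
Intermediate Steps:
$f{\left(F \right)} = F^{2}$ ($f{\left(F \right)} = \left(F + 0\right)^{2} = F^{2}$)
$m{\left(L,P \right)} = P^{3}$ ($m{\left(L,P \right)} = P^{2} P = P^{3}$)
$\left(-6\right) \left(-26\right) m{\left(-2,7 \right)} = \left(-6\right) \left(-26\right) 7^{3} = 156 \cdot 343 = 53508$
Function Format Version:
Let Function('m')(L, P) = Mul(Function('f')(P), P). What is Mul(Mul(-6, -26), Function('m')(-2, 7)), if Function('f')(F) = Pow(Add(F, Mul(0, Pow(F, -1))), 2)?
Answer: 53508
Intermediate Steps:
Function('f')(F) = Pow(F, 2) (Function('f')(F) = Pow(Add(F, 0), 2) = Pow(F, 2))
Function('m')(L, P) = Pow(P, 3) (Function('m')(L, P) = Mul(Pow(P, 2), P) = Pow(P, 3))
Mul(Mul(-6, -26), Function('m')(-2, 7)) = Mul(Mul(-6, -26), Pow(7, 3)) = Mul(156, 343) = 53508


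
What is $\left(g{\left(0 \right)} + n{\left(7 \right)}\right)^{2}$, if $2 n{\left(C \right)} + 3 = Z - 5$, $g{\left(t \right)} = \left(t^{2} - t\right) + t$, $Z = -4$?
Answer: $36$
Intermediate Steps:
$g{\left(t \right)} = t^{2}$
$n{\left(C \right)} = -6$ ($n{\left(C \right)} = - \frac{3}{2} + \frac{-4 - 5}{2} = - \frac{3}{2} + \frac{1}{2} \left(-9\right) = - \frac{3}{2} - \frac{9}{2} = -6$)
$\left(g{\left(0 \right)} + n{\left(7 \right)}\right)^{2} = \left(0^{2} - 6\right)^{2} = \left(0 - 6\right)^{2} = \left(-6\right)^{2} = 36$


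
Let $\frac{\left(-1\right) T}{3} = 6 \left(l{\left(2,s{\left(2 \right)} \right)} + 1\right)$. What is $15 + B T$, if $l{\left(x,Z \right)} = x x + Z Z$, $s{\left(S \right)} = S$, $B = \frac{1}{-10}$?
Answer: $\frac{156}{5} \approx 31.2$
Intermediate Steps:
$B = - \frac{1}{10} \approx -0.1$
$l{\left(x,Z \right)} = Z^{2} + x^{2}$ ($l{\left(x,Z \right)} = x^{2} + Z^{2} = Z^{2} + x^{2}$)
$T = -162$ ($T = - 3 \cdot 6 \left(\left(2^{2} + 2^{2}\right) + 1\right) = - 3 \cdot 6 \left(\left(4 + 4\right) + 1\right) = - 3 \cdot 6 \left(8 + 1\right) = - 3 \cdot 6 \cdot 9 = \left(-3\right) 54 = -162$)
$15 + B T = 15 - - \frac{81}{5} = 15 + \frac{81}{5} = \frac{156}{5}$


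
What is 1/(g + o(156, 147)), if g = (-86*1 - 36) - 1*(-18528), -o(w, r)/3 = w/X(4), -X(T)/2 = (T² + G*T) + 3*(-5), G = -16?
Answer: 7/128816 ≈ 5.4341e-5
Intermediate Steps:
X(T) = 30 - 2*T² + 32*T (X(T) = -2*((T² - 16*T) + 3*(-5)) = -2*((T² - 16*T) - 15) = -2*(-15 + T² - 16*T) = 30 - 2*T² + 32*T)
o(w, r) = -w/42 (o(w, r) = -3*w/(30 - 2*4² + 32*4) = -3*w/(30 - 2*16 + 128) = -3*w/(30 - 32 + 128) = -3*w/126 = -w/42)
g = 18406 (g = (-86 - 36) + 18528 = -122 + 18528 = 18406)
1/(g + o(156, 147)) = 1/(18406 - 1/42*156) = 1/(18406 - 26/7) = 1/(128816/7) = 7/128816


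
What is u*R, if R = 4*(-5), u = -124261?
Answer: 2485220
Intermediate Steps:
R = -20
u*R = -124261*(-20) = 2485220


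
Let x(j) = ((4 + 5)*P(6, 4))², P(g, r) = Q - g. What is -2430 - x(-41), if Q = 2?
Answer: -3726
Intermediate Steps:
P(g, r) = 2 - g
x(j) = 1296 (x(j) = ((4 + 5)*(2 - 1*6))² = (9*(2 - 6))² = (9*(-4))² = (-36)² = 1296)
-2430 - x(-41) = -2430 - 1*1296 = -2430 - 1296 = -3726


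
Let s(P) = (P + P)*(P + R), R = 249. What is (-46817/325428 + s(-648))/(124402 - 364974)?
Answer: -168280073695/78288864816 ≈ -2.1495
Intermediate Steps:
s(P) = 2*P*(249 + P) (s(P) = (P + P)*(P + 249) = (2*P)*(249 + P) = 2*P*(249 + P))
(-46817/325428 + s(-648))/(124402 - 364974) = (-46817/325428 + 2*(-648)*(249 - 648))/(124402 - 364974) = (-46817*1/325428 + 2*(-648)*(-399))/(-240572) = (-46817/325428 + 517104)*(-1/240572) = (168280073695/325428)*(-1/240572) = -168280073695/78288864816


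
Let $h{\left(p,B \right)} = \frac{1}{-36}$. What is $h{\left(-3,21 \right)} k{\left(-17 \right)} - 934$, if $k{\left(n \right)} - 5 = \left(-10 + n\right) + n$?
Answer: $- \frac{11195}{12} \approx -932.92$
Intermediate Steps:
$k{\left(n \right)} = -5 + 2 n$ ($k{\left(n \right)} = 5 + \left(\left(-10 + n\right) + n\right) = 5 + \left(-10 + 2 n\right) = -5 + 2 n$)
$h{\left(p,B \right)} = - \frac{1}{36}$
$h{\left(-3,21 \right)} k{\left(-17 \right)} - 934 = - \frac{-5 + 2 \left(-17\right)}{36} - 934 = - \frac{-5 - 34}{36} - 934 = \left(- \frac{1}{36}\right) \left(-39\right) - 934 = \frac{13}{12} - 934 = - \frac{11195}{12}$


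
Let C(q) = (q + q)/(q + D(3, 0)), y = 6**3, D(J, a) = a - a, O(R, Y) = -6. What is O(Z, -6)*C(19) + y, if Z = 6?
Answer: 204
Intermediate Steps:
D(J, a) = 0
y = 216
C(q) = 2 (C(q) = (q + q)/(q + 0) = (2*q)/q = 2)
O(Z, -6)*C(19) + y = -6*2 + 216 = -12 + 216 = 204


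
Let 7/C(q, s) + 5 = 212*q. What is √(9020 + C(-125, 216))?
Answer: √704076148885/8835 ≈ 94.974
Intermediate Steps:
C(q, s) = 7/(-5 + 212*q)
√(9020 + C(-125, 216)) = √(9020 + 7/(-5 + 212*(-125))) = √(9020 + 7/(-5 - 26500)) = √(9020 + 7/(-26505)) = √(9020 + 7*(-1/26505)) = √(9020 - 7/26505) = √(239075093/26505) = √704076148885/8835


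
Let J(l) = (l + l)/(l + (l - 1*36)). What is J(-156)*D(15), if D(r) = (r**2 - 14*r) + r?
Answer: 780/29 ≈ 26.897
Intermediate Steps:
J(l) = 2*l/(-36 + 2*l) (J(l) = (2*l)/(l + (l - 36)) = (2*l)/(l + (-36 + l)) = (2*l)/(-36 + 2*l) = 2*l/(-36 + 2*l))
D(r) = r**2 - 13*r
J(-156)*D(15) = (-156/(-18 - 156))*(15*(-13 + 15)) = (-156/(-174))*(15*2) = -156*(-1/174)*30 = (26/29)*30 = 780/29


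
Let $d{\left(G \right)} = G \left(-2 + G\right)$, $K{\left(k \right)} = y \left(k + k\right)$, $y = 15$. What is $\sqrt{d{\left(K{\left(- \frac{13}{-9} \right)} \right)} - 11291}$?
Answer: $\frac{i \sqrt{85499}}{3} \approx 97.467 i$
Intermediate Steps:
$K{\left(k \right)} = 30 k$ ($K{\left(k \right)} = 15 \left(k + k\right) = 15 \cdot 2 k = 30 k$)
$\sqrt{d{\left(K{\left(- \frac{13}{-9} \right)} \right)} - 11291} = \sqrt{30 \left(- \frac{13}{-9}\right) \left(-2 + 30 \left(- \frac{13}{-9}\right)\right) - 11291} = \sqrt{30 \left(\left(-13\right) \left(- \frac{1}{9}\right)\right) \left(-2 + 30 \left(\left(-13\right) \left(- \frac{1}{9}\right)\right)\right) - 11291} = \sqrt{30 \cdot \frac{13}{9} \left(-2 + 30 \cdot \frac{13}{9}\right) - 11291} = \sqrt{\frac{130 \left(-2 + \frac{130}{3}\right)}{3} - 11291} = \sqrt{\frac{130}{3} \cdot \frac{124}{3} - 11291} = \sqrt{\frac{16120}{9} - 11291} = \sqrt{- \frac{85499}{9}} = \frac{i \sqrt{85499}}{3}$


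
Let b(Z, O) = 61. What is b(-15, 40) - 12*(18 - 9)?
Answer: -47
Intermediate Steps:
b(-15, 40) - 12*(18 - 9) = 61 - 12*(18 - 9) = 61 - 12*9 = 61 - 108 = -47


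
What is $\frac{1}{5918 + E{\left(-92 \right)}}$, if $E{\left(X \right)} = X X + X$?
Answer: $\frac{1}{14290} \approx 6.9979 \cdot 10^{-5}$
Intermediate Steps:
$E{\left(X \right)} = X + X^{2}$ ($E{\left(X \right)} = X^{2} + X = X + X^{2}$)
$\frac{1}{5918 + E{\left(-92 \right)}} = \frac{1}{5918 - 92 \left(1 - 92\right)} = \frac{1}{5918 - -8372} = \frac{1}{5918 + 8372} = \frac{1}{14290}$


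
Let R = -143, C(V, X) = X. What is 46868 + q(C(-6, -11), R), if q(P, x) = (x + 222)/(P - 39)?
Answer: 2343321/50 ≈ 46866.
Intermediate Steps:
q(P, x) = (222 + x)/(-39 + P)
46868 + q(C(-6, -11), R) = 46868 + (222 - 143)/(-39 - 11) = 46868 + 79/(-50) = 46868 - 1/50*79 = 46868 - 79/50 = 2343321/50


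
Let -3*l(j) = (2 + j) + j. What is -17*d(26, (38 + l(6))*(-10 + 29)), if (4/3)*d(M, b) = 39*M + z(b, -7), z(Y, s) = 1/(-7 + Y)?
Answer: -97170759/7516 ≈ -12929.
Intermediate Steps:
l(j) = -2/3 - 2*j/3 (l(j) = -((2 + j) + j)/3 = -(2 + 2*j)/3 = -2/3 - 2*j/3)
d(M, b) = 3/(4*(-7 + b)) + 117*M/4 (d(M, b) = 3*(39*M + 1/(-7 + b))/4 = 3*(1/(-7 + b) + 39*M)/4 = 3/(4*(-7 + b)) + 117*M/4)
-17*d(26, (38 + l(6))*(-10 + 29)) = -51*(1 + 39*26*(-7 + (38 + (-2/3 - 2/3*6))*(-10 + 29)))/(4*(-7 + (38 + (-2/3 - 2/3*6))*(-10 + 29))) = -51*(1 + 39*26*(-7 + (38 + (-2/3 - 4))*19))/(4*(-7 + (38 + (-2/3 - 4))*19)) = -51*(1 + 39*26*(-7 + (38 - 14/3)*19))/(4*(-7 + (38 - 14/3)*19)) = -51*(1 + 39*26*(-7 + (100/3)*19))/(4*(-7 + (100/3)*19)) = -51*(1 + 39*26*(-7 + 1900/3))/(4*(-7 + 1900/3)) = -51*(1 + 39*26*(1879/3))/(4*1879/3) = -51*3*(1 + 635102)/(4*1879) = -51*3*635103/(4*1879) = -17*5715927/7516 = -97170759/7516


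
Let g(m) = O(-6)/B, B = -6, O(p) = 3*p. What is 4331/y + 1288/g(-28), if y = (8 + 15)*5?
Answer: 161113/345 ≈ 466.99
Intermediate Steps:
g(m) = 3 (g(m) = (3*(-6))/(-6) = -18*(-1/6) = 3)
y = 115 (y = 23*5 = 115)
4331/y + 1288/g(-28) = 4331/115 + 1288/3 = 161113/345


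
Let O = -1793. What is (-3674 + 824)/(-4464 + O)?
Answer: 2850/6257 ≈ 0.45549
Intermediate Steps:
(-3674 + 824)/(-4464 + O) = (-3674 + 824)/(-4464 - 1793) = -2850/(-6257) = -2850*(-1/6257) = 2850/6257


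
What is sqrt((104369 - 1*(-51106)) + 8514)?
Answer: 3*sqrt(18221) ≈ 404.96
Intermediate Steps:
sqrt((104369 - 1*(-51106)) + 8514) = sqrt((104369 + 51106) + 8514) = sqrt(155475 + 8514) = sqrt(163989) = 3*sqrt(18221)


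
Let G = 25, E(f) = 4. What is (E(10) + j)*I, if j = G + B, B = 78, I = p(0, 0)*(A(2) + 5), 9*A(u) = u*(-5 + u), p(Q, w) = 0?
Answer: 0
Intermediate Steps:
A(u) = u*(-5 + u)/9 (A(u) = (u*(-5 + u))/9 = u*(-5 + u)/9)
I = 0 (I = 0*((⅑)*2*(-5 + 2) + 5) = 0*((⅑)*2*(-3) + 5) = 0*(-⅔ + 5) = 0*(13/3) = 0)
j = 103 (j = 25 + 78 = 103)
(E(10) + j)*I = (4 + 103)*0 = 107*0 = 0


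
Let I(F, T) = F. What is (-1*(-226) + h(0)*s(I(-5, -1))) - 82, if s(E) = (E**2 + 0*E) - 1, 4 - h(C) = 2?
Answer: 192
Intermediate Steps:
h(C) = 2 (h(C) = 4 - 1*2 = 4 - 2 = 2)
s(E) = -1 + E**2 (s(E) = (E**2 + 0) - 1 = E**2 - 1 = -1 + E**2)
(-1*(-226) + h(0)*s(I(-5, -1))) - 82 = (-1*(-226) + 2*(-1 + (-5)**2)) - 82 = (226 + 2*(-1 + 25)) - 82 = (226 + 2*24) - 82 = (226 + 48) - 82 = 274 - 82 = 192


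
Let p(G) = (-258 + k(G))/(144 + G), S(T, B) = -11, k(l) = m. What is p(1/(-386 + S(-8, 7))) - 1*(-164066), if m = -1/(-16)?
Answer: 150064937933/914672 ≈ 1.6406e+5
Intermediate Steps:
m = 1/16 (m = -1*(-1/16) = 1/16 ≈ 0.062500)
k(l) = 1/16
p(G) = -4127/(16*(144 + G)) (p(G) = (-258 + 1/16)/(144 + G) = -4127/(16*(144 + G)))
p(1/(-386 + S(-8, 7))) - 1*(-164066) = -4127/(2304 + 16/(-386 - 11)) - 1*(-164066) = -4127/(2304 + 16/(-397)) + 164066 = -4127/(2304 + 16*(-1/397)) + 164066 = -4127/(2304 - 16/397) + 164066 = -4127/914672/397 + 164066 = -4127*397/914672 + 164066 = -1638419/914672 + 164066 = 150064937933/914672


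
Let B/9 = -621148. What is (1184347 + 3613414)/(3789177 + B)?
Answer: -4797761/1801155 ≈ -2.6637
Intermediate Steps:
B = -5590332 (B = 9*(-621148) = -5590332)
(1184347 + 3613414)/(3789177 + B) = (1184347 + 3613414)/(3789177 - 5590332) = 4797761/(-1801155) = 4797761*(-1/1801155) = -4797761/1801155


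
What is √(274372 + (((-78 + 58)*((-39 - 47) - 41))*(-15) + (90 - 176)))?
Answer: √236186 ≈ 485.99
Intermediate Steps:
√(274372 + (((-78 + 58)*((-39 - 47) - 41))*(-15) + (90 - 176))) = √(274372 + (-20*(-86 - 41)*(-15) - 86)) = √(274372 + (-20*(-127)*(-15) - 86)) = √(274372 + (2540*(-15) - 86)) = √(274372 + (-38100 - 86)) = √(274372 - 38186) = √236186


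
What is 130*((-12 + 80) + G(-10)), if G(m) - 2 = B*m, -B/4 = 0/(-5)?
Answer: 9100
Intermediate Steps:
B = 0 (B = -0/(-5) = -0*(-1)/5 = -4*0 = 0)
G(m) = 2 (G(m) = 2 + 0*m = 2 + 0 = 2)
130*((-12 + 80) + G(-10)) = 130*((-12 + 80) + 2) = 130*(68 + 2) = 130*70 = 9100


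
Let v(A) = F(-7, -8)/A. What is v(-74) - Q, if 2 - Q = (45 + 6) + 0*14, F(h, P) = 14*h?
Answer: 1862/37 ≈ 50.324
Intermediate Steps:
Q = -49 (Q = 2 - ((45 + 6) + 0*14) = 2 - (51 + 0) = 2 - 1*51 = 2 - 51 = -49)
v(A) = -98/A (v(A) = (14*(-7))/A = -98/A)
v(-74) - Q = -98/(-74) - 1*(-49) = -98*(-1/74) + 49 = 49/37 + 49 = 1862/37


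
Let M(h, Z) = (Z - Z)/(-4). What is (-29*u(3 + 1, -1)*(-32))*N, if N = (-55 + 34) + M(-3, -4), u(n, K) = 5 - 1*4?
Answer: -19488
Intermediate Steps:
u(n, K) = 1 (u(n, K) = 5 - 4 = 1)
M(h, Z) = 0 (M(h, Z) = 0*(-¼) = 0)
N = -21 (N = (-55 + 34) + 0 = -21 + 0 = -21)
(-29*u(3 + 1, -1)*(-32))*N = (-29*1*(-32))*(-21) = -29*(-32)*(-21) = 928*(-21) = -19488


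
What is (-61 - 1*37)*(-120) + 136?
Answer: 11896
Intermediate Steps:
(-61 - 1*37)*(-120) + 136 = (-61 - 37)*(-120) + 136 = -98*(-120) + 136 = 11760 + 136 = 11896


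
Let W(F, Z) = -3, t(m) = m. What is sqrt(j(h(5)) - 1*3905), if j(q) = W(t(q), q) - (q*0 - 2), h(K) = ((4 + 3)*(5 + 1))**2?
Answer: 3*I*sqrt(434) ≈ 62.498*I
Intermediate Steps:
h(K) = 1764 (h(K) = (7*6)**2 = 42**2 = 1764)
j(q) = -1 (j(q) = -3 - (q*0 - 2) = -3 - (0 - 2) = -3 - 1*(-2) = -3 + 2 = -1)
sqrt(j(h(5)) - 1*3905) = sqrt(-1 - 1*3905) = sqrt(-1 - 3905) = sqrt(-3906) = 3*I*sqrt(434)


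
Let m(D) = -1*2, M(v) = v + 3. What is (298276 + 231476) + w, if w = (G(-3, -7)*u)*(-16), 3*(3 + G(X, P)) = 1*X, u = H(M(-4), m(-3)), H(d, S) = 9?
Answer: 530328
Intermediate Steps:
M(v) = 3 + v
m(D) = -2
u = 9
G(X, P) = -3 + X/3 (G(X, P) = -3 + (1*X)/3 = -3 + X/3)
w = 576 (w = ((-3 + (1/3)*(-3))*9)*(-16) = ((-3 - 1)*9)*(-16) = -4*9*(-16) = -36*(-16) = 576)
(298276 + 231476) + w = (298276 + 231476) + 576 = 529752 + 576 = 530328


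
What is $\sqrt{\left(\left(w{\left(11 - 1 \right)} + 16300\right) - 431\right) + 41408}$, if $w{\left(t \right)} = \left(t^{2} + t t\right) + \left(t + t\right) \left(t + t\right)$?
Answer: $\sqrt{57877} \approx 240.58$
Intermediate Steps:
$w{\left(t \right)} = 6 t^{2}$ ($w{\left(t \right)} = \left(t^{2} + t^{2}\right) + 2 t 2 t = 2 t^{2} + 4 t^{2} = 6 t^{2}$)
$\sqrt{\left(\left(w{\left(11 - 1 \right)} + 16300\right) - 431\right) + 41408} = \sqrt{\left(\left(6 \left(11 - 1\right)^{2} + 16300\right) - 431\right) + 41408} = \sqrt{\left(\left(6 \cdot 10^{2} + 16300\right) - 431\right) + 41408} = \sqrt{\left(\left(6 \cdot 100 + 16300\right) - 431\right) + 41408} = \sqrt{\left(\left(600 + 16300\right) - 431\right) + 41408} = \sqrt{\left(16900 - 431\right) + 41408} = \sqrt{16469 + 41408} = \sqrt{57877}$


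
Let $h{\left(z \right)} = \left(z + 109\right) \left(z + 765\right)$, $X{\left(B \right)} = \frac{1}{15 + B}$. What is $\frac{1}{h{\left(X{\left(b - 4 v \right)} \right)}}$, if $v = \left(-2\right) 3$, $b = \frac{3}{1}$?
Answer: $\frac{1764}{147127849} \approx 1.199 \cdot 10^{-5}$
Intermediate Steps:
$b = 3$ ($b = 3 \cdot 1 = 3$)
$v = -6$
$h{\left(z \right)} = \left(109 + z\right) \left(765 + z\right)$
$\frac{1}{h{\left(X{\left(b - 4 v \right)} \right)}} = \frac{1}{83385 + \left(\frac{1}{15 + \left(3 - -24\right)}\right)^{2} + \frac{874}{15 + \left(3 - -24\right)}} = \frac{1}{83385 + \left(\frac{1}{15 + \left(3 + 24\right)}\right)^{2} + \frac{874}{15 + \left(3 + 24\right)}} = \frac{1}{83385 + \left(\frac{1}{15 + 27}\right)^{2} + \frac{874}{15 + 27}} = \frac{1}{83385 + \left(\frac{1}{42}\right)^{2} + \frac{874}{42}} = \frac{1}{83385 + \left(\frac{1}{42}\right)^{2} + 874 \cdot \frac{1}{42}} = \frac{1}{83385 + \frac{1}{1764} + \frac{437}{21}} = \frac{1}{\frac{147127849}{1764}} = \frac{1764}{147127849}$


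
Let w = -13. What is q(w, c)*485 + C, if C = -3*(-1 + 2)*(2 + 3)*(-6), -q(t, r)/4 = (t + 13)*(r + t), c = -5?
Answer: 90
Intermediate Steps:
q(t, r) = -4*(13 + t)*(r + t) (q(t, r) = -4*(t + 13)*(r + t) = -4*(13 + t)*(r + t))
C = 90 (C = -3*5*(-6) = -15*(-6) = 90)
q(w, c)*485 + C = (-52*(-5) - 52*(-13) - 4*(-13)**2 - 4*(-5)*(-13))*485 + 90 = (260 + 676 - 4*169 - 260)*485 + 90 = (260 + 676 - 676 - 260)*485 + 90 = 0*485 + 90 = 0 + 90 = 90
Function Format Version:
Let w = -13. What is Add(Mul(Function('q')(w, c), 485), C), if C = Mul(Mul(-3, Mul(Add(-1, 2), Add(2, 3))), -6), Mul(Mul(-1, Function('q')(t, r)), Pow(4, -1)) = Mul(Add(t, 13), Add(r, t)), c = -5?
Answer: 90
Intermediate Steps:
Function('q')(t, r) = Mul(-4, Add(13, t), Add(r, t)) (Function('q')(t, r) = Mul(-4, Mul(Add(t, 13), Add(r, t))) = Mul(-4, Mul(Add(13, t), Add(r, t))) = Mul(-4, Add(13, t), Add(r, t)))
C = 90 (C = Mul(Mul(-3, Mul(1, 5)), -6) = Mul(Mul(-3, 5), -6) = Mul(-15, -6) = 90)
Add(Mul(Function('q')(w, c), 485), C) = Add(Mul(Add(Mul(-52, -5), Mul(-52, -13), Mul(-4, Pow(-13, 2)), Mul(-4, -5, -13)), 485), 90) = Add(Mul(Add(260, 676, Mul(-4, 169), -260), 485), 90) = Add(Mul(Add(260, 676, -676, -260), 485), 90) = Add(Mul(0, 485), 90) = Add(0, 90) = 90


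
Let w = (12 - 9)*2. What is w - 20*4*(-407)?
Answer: 32566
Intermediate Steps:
w = 6 (w = 3*2 = 6)
w - 20*4*(-407) = 6 - 20*4*(-407) = 6 - 80*(-407) = 6 + 32560 = 32566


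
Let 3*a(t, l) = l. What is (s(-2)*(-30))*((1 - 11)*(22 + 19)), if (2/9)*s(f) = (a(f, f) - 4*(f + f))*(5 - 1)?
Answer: 3394800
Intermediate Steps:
a(t, l) = l/3
s(f) = -138*f (s(f) = 9*((f/3 - 4*(f + f))*(5 - 1))/2 = 9*((f/3 - 8*f)*4)/2 = 9*(-23*f/3*4)/2 = 9*(-92*f/3)/2 = -138*f)
(s(-2)*(-30))*((1 - 11)*(22 + 19)) = (-138*(-2)*(-30))*((1 - 11)*(22 + 19)) = (276*(-30))*(-10*41) = -8280*(-410) = 3394800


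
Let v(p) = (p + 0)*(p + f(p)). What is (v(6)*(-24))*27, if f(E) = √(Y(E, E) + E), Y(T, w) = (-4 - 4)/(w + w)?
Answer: -23328 - 5184*√3 ≈ -32307.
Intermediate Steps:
Y(T, w) = -4/w (Y(T, w) = -8*1/(2*w) = -4/w)
f(E) = √(E - 4/E) (f(E) = √(-4/E + E) = √(E - 4/E))
v(p) = p*(p + √(p - 4/p)) (v(p) = (p + 0)*(p + √(p - 4/p)) = p*(p + √(p - 4/p)))
(v(6)*(-24))*27 = ((6*(6 + √((-4 + 6²)/6)))*(-24))*27 = ((6*(6 + √((-4 + 36)/6)))*(-24))*27 = ((6*(6 + √((⅙)*32)))*(-24))*27 = ((6*(6 + √(16/3)))*(-24))*27 = ((6*(6 + 4*√3/3))*(-24))*27 = ((36 + 8*√3)*(-24))*27 = (-864 - 192*√3)*27 = -23328 - 5184*√3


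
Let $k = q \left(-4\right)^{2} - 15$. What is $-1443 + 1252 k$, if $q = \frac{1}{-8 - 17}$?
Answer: $- \frac{525607}{25} \approx -21024.0$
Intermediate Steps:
$q = - \frac{1}{25}$ ($q = \frac{1}{-25} = - \frac{1}{25} \approx -0.04$)
$k = - \frac{391}{25}$ ($k = - \frac{\left(-4\right)^{2}}{25} - 15 = \left(- \frac{1}{25}\right) 16 - 15 = - \frac{16}{25} - 15 = - \frac{391}{25} \approx -15.64$)
$-1443 + 1252 k = -1443 + 1252 \left(- \frac{391}{25}\right) = -1443 - \frac{489532}{25} = - \frac{525607}{25}$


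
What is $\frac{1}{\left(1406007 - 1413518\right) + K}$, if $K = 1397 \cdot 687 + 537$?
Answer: $\frac{1}{952765} \approx 1.0496 \cdot 10^{-6}$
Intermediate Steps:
$K = 960276$ ($K = 959739 + 537 = 960276$)
$\frac{1}{\left(1406007 - 1413518\right) + K} = \frac{1}{\left(1406007 - 1413518\right) + 960276} = \frac{1}{-7511 + 960276} = \frac{1}{952765}$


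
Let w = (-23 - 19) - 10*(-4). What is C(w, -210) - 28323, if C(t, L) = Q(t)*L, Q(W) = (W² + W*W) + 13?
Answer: -32733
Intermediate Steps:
w = -2 (w = -42 + 40 = -2)
Q(W) = 13 + 2*W² (Q(W) = (W² + W²) + 13 = 2*W² + 13 = 13 + 2*W²)
C(t, L) = L*(13 + 2*t²) (C(t, L) = (13 + 2*t²)*L = L*(13 + 2*t²))
C(w, -210) - 28323 = -210*(13 + 2*(-2)²) - 28323 = -210*(13 + 2*4) - 28323 = -210*(13 + 8) - 28323 = -210*21 - 28323 = -4410 - 28323 = -32733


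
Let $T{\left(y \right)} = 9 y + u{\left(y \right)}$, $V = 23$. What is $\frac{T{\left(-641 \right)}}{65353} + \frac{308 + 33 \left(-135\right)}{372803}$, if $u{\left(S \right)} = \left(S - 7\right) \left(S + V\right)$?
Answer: $\frac{146872461194}{24363794459} \approx 6.0283$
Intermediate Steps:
$u{\left(S \right)} = \left(-7 + S\right) \left(23 + S\right)$ ($u{\left(S \right)} = \left(S - 7\right) \left(S + 23\right) = \left(-7 + S\right) \left(23 + S\right)$)
$T{\left(y \right)} = -161 + y^{2} + 25 y$ ($T{\left(y \right)} = 9 y + \left(-161 + y^{2} + 16 y\right) = -161 + y^{2} + 25 y$)
$\frac{T{\left(-641 \right)}}{65353} + \frac{308 + 33 \left(-135\right)}{372803} = \frac{-161 + \left(-641\right)^{2} + 25 \left(-641\right)}{65353} + \frac{308 + 33 \left(-135\right)}{372803} = \left(-161 + 410881 - 16025\right) \frac{1}{65353} + \left(308 - 4455\right) \frac{1}{372803} = 394695 \cdot \frac{1}{65353} - \frac{4147}{372803} = \frac{394695}{65353} - \frac{4147}{372803} = \frac{146872461194}{24363794459}$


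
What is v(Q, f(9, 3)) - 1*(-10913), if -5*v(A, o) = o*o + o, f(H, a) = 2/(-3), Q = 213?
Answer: 491087/45 ≈ 10913.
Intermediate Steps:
f(H, a) = -2/3 (f(H, a) = 2*(-1/3) = -2/3)
v(A, o) = -o/5 - o**2/5 (v(A, o) = -(o*o + o)/5 = -(o**2 + o)/5 = -(o + o**2)/5 = -o/5 - o**2/5)
v(Q, f(9, 3)) - 1*(-10913) = -1/5*(-2/3)*(1 - 2/3) - 1*(-10913) = -1/5*(-2/3)*1/3 + 10913 = 2/45 + 10913 = 491087/45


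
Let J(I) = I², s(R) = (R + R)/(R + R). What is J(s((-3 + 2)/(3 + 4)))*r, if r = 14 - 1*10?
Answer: 4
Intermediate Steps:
r = 4 (r = 14 - 10 = 4)
s(R) = 1 (s(R) = (2*R)/((2*R)) = (2*R)*(1/(2*R)) = 1)
J(s((-3 + 2)/(3 + 4)))*r = 1²*4 = 1*4 = 4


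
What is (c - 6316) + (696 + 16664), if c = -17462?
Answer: -6418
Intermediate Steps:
(c - 6316) + (696 + 16664) = (-17462 - 6316) + (696 + 16664) = -23778 + 17360 = -6418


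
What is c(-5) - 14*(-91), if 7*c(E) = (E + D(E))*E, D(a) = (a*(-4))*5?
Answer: 8443/7 ≈ 1206.1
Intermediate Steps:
D(a) = -20*a (D(a) = -4*a*5 = -20*a)
c(E) = -19*E²/7 (c(E) = ((E - 20*E)*E)/7 = ((-19*E)*E)/7 = (-19*E²)/7 = -19*E²/7)
c(-5) - 14*(-91) = -19/7*(-5)² - 14*(-91) = -19/7*25 + 1274 = -475/7 + 1274 = 8443/7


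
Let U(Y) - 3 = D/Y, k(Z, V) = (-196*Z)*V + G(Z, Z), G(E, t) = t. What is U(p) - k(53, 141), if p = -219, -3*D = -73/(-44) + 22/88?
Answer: 3528361129/2409 ≈ 1.4647e+6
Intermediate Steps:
D = -7/11 (D = -(-73/(-44) + 22/88)/3 = -(-73*(-1/44) + 22*(1/88))/3 = -(73/44 + 1/4)/3 = -1/3*21/11 = -7/11 ≈ -0.63636)
k(Z, V) = Z - 196*V*Z (k(Z, V) = (-196*Z)*V + Z = -196*V*Z + Z = Z - 196*V*Z)
U(Y) = 3 - 7/(11*Y)
U(p) - k(53, 141) = (3 - 7/11/(-219)) - 53*(1 - 196*141) = (3 - 7/11*(-1/219)) - 53*(1 - 27636) = (3 + 7/2409) - 53*(-27635) = 7234/2409 - 1*(-1464655) = 7234/2409 + 1464655 = 3528361129/2409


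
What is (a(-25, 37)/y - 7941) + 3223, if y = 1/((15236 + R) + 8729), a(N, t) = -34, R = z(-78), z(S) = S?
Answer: -816876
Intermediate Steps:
R = -78
y = 1/23887 (y = 1/((15236 - 78) + 8729) = 1/(15158 + 8729) = 1/23887 ≈ 4.1864e-5)
(a(-25, 37)/y - 7941) + 3223 = (-34/1/23887 - 7941) + 3223 = (-34*23887 - 7941) + 3223 = (-812158 - 7941) + 3223 = -820099 + 3223 = -816876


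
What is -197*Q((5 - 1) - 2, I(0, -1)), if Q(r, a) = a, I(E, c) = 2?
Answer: -394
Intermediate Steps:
-197*Q((5 - 1) - 2, I(0, -1)) = -197*2 = -394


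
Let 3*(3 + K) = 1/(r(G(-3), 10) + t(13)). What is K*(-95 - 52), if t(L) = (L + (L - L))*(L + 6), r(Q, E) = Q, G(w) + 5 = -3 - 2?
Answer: 104468/237 ≈ 440.79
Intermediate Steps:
G(w) = -10 (G(w) = -5 + (-3 - 2) = -5 - 5 = -10)
t(L) = L*(6 + L) (t(L) = (L + 0)*(6 + L) = L*(6 + L))
K = -2132/711 (K = -3 + 1/(3*(-10 + 13*(6 + 13))) = -3 + 1/(3*(-10 + 13*19)) = -3 + 1/(3*(-10 + 247)) = -3 + (1/3)/237 = -3 + (1/3)*(1/237) = -3 + 1/711 = -2132/711 ≈ -2.9986)
K*(-95 - 52) = -2132*(-95 - 52)/711 = -2132/711*(-147) = 104468/237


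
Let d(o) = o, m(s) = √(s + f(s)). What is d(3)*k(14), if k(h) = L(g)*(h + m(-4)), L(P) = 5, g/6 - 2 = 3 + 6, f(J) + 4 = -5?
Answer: 210 + 15*I*√13 ≈ 210.0 + 54.083*I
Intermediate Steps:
f(J) = -9 (f(J) = -4 - 5 = -9)
g = 66 (g = 12 + 6*(3 + 6) = 12 + 6*9 = 12 + 54 = 66)
m(s) = √(-9 + s) (m(s) = √(s - 9) = √(-9 + s))
k(h) = 5*h + 5*I*√13 (k(h) = 5*(h + √(-9 - 4)) = 5*(h + √(-13)) = 5*(h + I*√13) = 5*h + 5*I*√13)
d(3)*k(14) = 3*(5*14 + 5*I*√13) = 3*(70 + 5*I*√13) = 210 + 15*I*√13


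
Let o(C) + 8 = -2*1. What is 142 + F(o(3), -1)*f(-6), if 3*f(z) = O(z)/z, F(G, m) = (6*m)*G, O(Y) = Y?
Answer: 162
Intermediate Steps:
o(C) = -10 (o(C) = -8 - 2*1 = -8 - 2 = -10)
F(G, m) = 6*G*m
f(z) = 1/3 (f(z) = (z/z)/3 = (1/3)*1 = 1/3)
142 + F(o(3), -1)*f(-6) = 142 + (6*(-10)*(-1))*(1/3) = 142 + 60*(1/3) = 142 + 20 = 162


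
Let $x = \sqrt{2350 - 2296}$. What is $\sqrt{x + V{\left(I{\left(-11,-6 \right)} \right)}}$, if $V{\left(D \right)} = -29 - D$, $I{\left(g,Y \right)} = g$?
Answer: $\sqrt{-18 + 3 \sqrt{6}} \approx 3.2637 i$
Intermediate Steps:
$x = 3 \sqrt{6}$ ($x = \sqrt{54} = 3 \sqrt{6} \approx 7.3485$)
$\sqrt{x + V{\left(I{\left(-11,-6 \right)} \right)}} = \sqrt{3 \sqrt{6} - 18} = \sqrt{-18 + 3 \sqrt{6}}$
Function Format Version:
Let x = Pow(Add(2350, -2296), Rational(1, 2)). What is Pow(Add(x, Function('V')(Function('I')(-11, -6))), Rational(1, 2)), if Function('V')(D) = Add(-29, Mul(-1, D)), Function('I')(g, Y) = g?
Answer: Pow(Add(-18, Mul(3, Pow(6, Rational(1, 2)))), Rational(1, 2)) ≈ Mul(3.2637, I)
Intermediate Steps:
x = Mul(3, Pow(6, Rational(1, 2))) (x = Pow(54, Rational(1, 2)) = Mul(3, Pow(6, Rational(1, 2))) ≈ 7.3485)
Pow(Add(x, Function('V')(Function('I')(-11, -6))), Rational(1, 2)) = Pow(Add(Mul(3, Pow(6, Rational(1, 2))), Add(-29, Mul(-1, -11))), Rational(1, 2)) = Pow(Add(Mul(3, Pow(6, Rational(1, 2))), Add(-29, 11)), Rational(1, 2)) = Pow(Add(Mul(3, Pow(6, Rational(1, 2))), -18), Rational(1, 2)) = Pow(Add(-18, Mul(3, Pow(6, Rational(1, 2)))), Rational(1, 2))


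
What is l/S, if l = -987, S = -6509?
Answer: 987/6509 ≈ 0.15164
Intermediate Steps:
l/S = -987/(-6509) = -987*(-1/6509) = 987/6509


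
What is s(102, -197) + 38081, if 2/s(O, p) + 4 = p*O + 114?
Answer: 380505351/9992 ≈ 38081.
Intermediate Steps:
s(O, p) = 2/(110 + O*p) (s(O, p) = 2/(-4 + (p*O + 114)) = 2/(-4 + (O*p + 114)) = 2/(-4 + (114 + O*p)) = 2/(110 + O*p))
s(102, -197) + 38081 = 2/(110 + 102*(-197)) + 38081 = 2/(110 - 20094) + 38081 = 2/(-19984) + 38081 = 2*(-1/19984) + 38081 = -1/9992 + 38081 = 380505351/9992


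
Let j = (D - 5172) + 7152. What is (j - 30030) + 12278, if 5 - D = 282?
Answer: -16049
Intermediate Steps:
D = -277 (D = 5 - 1*282 = 5 - 282 = -277)
j = 1703 (j = (-277 - 5172) + 7152 = -5449 + 7152 = 1703)
(j - 30030) + 12278 = (1703 - 30030) + 12278 = -28327 + 12278 = -16049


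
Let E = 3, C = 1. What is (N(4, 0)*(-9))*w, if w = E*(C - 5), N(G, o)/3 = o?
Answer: 0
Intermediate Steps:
N(G, o) = 3*o
w = -12 (w = 3*(1 - 5) = 3*(-4) = -12)
(N(4, 0)*(-9))*w = ((3*0)*(-9))*(-12) = (0*(-9))*(-12) = 0*(-12) = 0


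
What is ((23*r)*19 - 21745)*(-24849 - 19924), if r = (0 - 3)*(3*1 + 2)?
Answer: 1267075900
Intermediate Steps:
r = -15 (r = -3*(3 + 2) = -3*5 = -15)
((23*r)*19 - 21745)*(-24849 - 19924) = ((23*(-15))*19 - 21745)*(-24849 - 19924) = (-345*19 - 21745)*(-44773) = (-6555 - 21745)*(-44773) = -28300*(-44773) = 1267075900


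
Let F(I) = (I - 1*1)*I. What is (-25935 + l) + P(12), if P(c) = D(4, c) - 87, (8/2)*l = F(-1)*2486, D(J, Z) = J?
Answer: -24775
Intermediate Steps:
F(I) = I*(-1 + I) (F(I) = (I - 1)*I = (-1 + I)*I = I*(-1 + I))
l = 1243 (l = (-(-1 - 1)*2486)/4 = (-1*(-2)*2486)/4 = (2*2486)/4 = (¼)*4972 = 1243)
P(c) = -83 (P(c) = 4 - 87 = -83)
(-25935 + l) + P(12) = (-25935 + 1243) - 83 = -24692 - 83 = -24775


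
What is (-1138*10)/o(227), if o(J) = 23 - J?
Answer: 2845/51 ≈ 55.784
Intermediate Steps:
(-1138*10)/o(227) = (-1138*10)/(23 - 1*227) = -11380/(23 - 227) = -11380/(-204) = -11380*(-1/204) = 2845/51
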